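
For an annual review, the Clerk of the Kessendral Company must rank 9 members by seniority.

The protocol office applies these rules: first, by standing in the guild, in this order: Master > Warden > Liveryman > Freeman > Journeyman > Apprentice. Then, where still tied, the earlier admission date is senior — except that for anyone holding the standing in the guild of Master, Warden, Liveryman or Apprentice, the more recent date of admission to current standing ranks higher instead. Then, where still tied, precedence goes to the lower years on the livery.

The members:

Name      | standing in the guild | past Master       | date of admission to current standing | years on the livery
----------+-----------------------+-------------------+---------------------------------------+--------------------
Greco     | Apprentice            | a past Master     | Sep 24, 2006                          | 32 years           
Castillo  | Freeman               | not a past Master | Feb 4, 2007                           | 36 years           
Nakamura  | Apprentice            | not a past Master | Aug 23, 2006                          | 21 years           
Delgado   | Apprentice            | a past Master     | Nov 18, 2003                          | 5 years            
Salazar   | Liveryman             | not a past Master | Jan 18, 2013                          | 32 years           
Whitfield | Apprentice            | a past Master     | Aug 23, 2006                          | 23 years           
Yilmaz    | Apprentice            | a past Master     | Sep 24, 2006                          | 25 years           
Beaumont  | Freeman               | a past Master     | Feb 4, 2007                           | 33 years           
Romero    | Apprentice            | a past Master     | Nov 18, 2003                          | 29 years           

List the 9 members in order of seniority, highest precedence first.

By standing in the guild: Salazar (Liveryman); then Beaumont and Castillo (Freeman); then Yilmaz, Greco, Nakamura, Whitfield, Delgado and Romero (Apprentice).
Beaumont and Castillo both have date of admission to current standing Feb 4, 2007, so the next rule applies.
Among Beaumont and Castillo, by years on the livery (lower first): Beaumont (33 years) before Castillo (36 years).
Among Yilmaz, Greco, Nakamura, Whitfield, Delgado and Romero, by date of admission to current standing (later first) (reversed rule for this group): Yilmaz and Greco (Sep 24, 2006) before Nakamura and Whitfield (Aug 23, 2006) before Delgado and Romero (Nov 18, 2003).
Among Yilmaz and Greco, by years on the livery (lower first): Yilmaz (25 years) before Greco (32 years).
Among Nakamura and Whitfield, by years on the livery (lower first): Nakamura (21 years) before Whitfield (23 years).
Among Delgado and Romero, by years on the livery (lower first): Delgado (5 years) before Romero (29 years).
Full order: Salazar, Beaumont, Castillo, Yilmaz, Greco, Nakamura, Whitfield, Delgado, Romero.

Salazar, Beaumont, Castillo, Yilmaz, Greco, Nakamura, Whitfield, Delgado, Romero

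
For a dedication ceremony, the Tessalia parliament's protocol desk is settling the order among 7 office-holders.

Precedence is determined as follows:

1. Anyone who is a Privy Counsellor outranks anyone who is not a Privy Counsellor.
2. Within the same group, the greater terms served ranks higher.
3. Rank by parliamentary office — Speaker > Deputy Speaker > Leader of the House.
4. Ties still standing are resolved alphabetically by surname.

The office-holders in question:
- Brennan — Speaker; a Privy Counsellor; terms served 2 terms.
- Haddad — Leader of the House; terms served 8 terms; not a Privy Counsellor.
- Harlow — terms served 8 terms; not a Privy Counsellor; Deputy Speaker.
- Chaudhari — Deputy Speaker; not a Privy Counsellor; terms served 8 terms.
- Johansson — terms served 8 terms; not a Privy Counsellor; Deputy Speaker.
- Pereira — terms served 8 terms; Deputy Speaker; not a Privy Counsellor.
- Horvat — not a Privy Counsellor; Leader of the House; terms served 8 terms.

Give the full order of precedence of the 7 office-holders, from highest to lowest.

Brennan, Chaudhari, Harlow, Johansson, Pereira, Haddad, Horvat

By the first rule: Brennan (a Privy Counsellor); then Chaudhari, Harlow, Johansson, Pereira, Haddad and Horvat (each not a Privy Counsellor).
Chaudhari, Harlow, Johansson, Pereira, Haddad and Horvat all have terms served 8 terms, so the next rule applies.
Among Chaudhari, Harlow, Johansson, Pereira, Haddad and Horvat, by parliamentary office: Chaudhari, Harlow, Johansson and Pereira (Deputy Speaker) before Haddad and Horvat (Leader of the House).
Among Chaudhari, Harlow, Johansson and Pereira, alphabetically by surname: Chaudhari before Harlow before Johansson before Pereira.
Among Haddad and Horvat, alphabetically by surname: Haddad before Horvat.
Full order: Brennan, Chaudhari, Harlow, Johansson, Pereira, Haddad, Horvat.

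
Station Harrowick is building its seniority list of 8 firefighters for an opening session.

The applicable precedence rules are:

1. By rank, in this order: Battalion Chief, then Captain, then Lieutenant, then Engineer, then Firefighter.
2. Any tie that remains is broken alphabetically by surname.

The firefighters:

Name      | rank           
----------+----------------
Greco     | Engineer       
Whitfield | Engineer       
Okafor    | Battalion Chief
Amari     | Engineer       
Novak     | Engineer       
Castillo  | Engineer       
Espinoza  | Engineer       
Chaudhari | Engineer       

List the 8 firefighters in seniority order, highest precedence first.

By rank: Okafor (Battalion Chief); then Amari, Castillo, Chaudhari, Espinoza, Greco, Novak and Whitfield (Engineer).
Among Amari, Castillo, Chaudhari, Espinoza, Greco, Novak and Whitfield, alphabetically by surname: Amari before Castillo before Chaudhari before Espinoza before Greco before Novak before Whitfield.
Full order: Okafor, Amari, Castillo, Chaudhari, Espinoza, Greco, Novak, Whitfield.

Okafor, Amari, Castillo, Chaudhari, Espinoza, Greco, Novak, Whitfield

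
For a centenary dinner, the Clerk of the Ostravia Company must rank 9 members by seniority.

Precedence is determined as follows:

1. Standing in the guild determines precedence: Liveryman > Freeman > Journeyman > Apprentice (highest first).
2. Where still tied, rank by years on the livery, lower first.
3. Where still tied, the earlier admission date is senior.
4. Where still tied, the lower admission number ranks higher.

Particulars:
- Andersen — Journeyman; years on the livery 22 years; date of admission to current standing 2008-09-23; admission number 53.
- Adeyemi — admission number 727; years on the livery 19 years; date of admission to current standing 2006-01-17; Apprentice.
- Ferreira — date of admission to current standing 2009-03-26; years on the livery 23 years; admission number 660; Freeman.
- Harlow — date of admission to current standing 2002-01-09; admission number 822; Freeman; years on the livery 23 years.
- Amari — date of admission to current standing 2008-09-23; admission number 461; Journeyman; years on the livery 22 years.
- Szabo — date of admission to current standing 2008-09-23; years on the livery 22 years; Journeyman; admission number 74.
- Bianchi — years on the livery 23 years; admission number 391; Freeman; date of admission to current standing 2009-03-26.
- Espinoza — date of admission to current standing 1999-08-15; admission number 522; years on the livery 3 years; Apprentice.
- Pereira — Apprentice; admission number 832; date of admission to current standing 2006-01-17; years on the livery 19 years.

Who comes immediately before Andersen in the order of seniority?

Ferreira

By standing in the guild: Harlow, Bianchi and Ferreira (Freeman); then Andersen, Szabo and Amari (Journeyman); then Espinoza, Adeyemi and Pereira (Apprentice).
Harlow, Bianchi and Ferreira all have years on the livery 23 years, so the next rule applies.
Among Harlow, Bianchi and Ferreira, by date of admission to current standing (earlier first): Harlow (2002-01-09) before Bianchi and Ferreira (2009-03-26).
Among Bianchi and Ferreira, by admission number (lower first): Bianchi (391) before Ferreira (660).
Andersen, Szabo and Amari all have years on the livery 22 years, so the next rule applies.
Andersen, Szabo and Amari all have date of admission to current standing 2008-09-23, so the next rule applies.
Among Andersen, Szabo and Amari, by admission number (lower first): Andersen (53) before Szabo (74) before Amari (461).
Among Espinoza, Adeyemi and Pereira, by years on the livery (lower first): Espinoza (3 years) before Adeyemi and Pereira (19 years).
Adeyemi and Pereira both have date of admission to current standing 2006-01-17, so the next rule applies.
Among Adeyemi and Pereira, by admission number (lower first): Adeyemi (727) before Pereira (832).
Order: Harlow, Bianchi, Ferreira, Andersen, Szabo, Amari, Espinoza, Adeyemi, Pereira.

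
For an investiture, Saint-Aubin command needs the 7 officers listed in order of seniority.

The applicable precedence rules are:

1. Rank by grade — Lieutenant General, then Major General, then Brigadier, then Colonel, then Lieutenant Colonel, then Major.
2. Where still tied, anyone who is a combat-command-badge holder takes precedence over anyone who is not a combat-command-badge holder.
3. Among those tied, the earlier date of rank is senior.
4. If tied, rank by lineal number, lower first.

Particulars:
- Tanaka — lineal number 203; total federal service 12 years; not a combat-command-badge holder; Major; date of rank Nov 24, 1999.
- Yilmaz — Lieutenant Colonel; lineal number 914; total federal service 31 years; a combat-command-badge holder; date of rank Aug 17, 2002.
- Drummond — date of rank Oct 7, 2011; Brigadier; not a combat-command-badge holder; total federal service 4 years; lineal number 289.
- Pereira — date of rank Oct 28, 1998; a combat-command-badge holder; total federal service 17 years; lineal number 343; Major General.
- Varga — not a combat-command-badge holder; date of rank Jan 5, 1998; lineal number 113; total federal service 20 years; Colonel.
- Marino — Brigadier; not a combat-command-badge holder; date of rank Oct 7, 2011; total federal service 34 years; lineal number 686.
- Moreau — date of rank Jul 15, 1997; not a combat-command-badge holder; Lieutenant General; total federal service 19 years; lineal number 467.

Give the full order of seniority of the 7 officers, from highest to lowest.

Moreau, Pereira, Drummond, Marino, Varga, Yilmaz, Tanaka

By grade: Moreau (Lieutenant General); then Pereira (Major General); then Drummond and Marino (Brigadier); then Varga (Colonel); then Yilmaz (Lieutenant Colonel); then Tanaka (Major).
Drummond and Marino are each not a combat-command-badge holder, so the next rule applies.
Drummond and Marino both have date of rank Oct 7, 2011, so the next rule applies.
Among Drummond and Marino, by lineal number (lower first): Drummond (289) before Marino (686).
Full order: Moreau, Pereira, Drummond, Marino, Varga, Yilmaz, Tanaka.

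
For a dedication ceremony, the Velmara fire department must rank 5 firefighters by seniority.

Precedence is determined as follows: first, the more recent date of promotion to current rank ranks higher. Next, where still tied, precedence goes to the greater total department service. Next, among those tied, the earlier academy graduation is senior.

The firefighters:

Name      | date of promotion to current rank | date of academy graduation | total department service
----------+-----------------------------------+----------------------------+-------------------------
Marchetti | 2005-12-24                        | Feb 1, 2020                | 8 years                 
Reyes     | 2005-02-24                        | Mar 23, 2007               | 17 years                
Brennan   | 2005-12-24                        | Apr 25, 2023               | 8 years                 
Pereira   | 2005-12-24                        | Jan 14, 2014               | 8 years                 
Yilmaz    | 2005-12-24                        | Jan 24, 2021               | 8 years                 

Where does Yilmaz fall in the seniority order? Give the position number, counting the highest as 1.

By date of promotion to current rank (later first): Pereira, Marchetti, Yilmaz and Brennan (each 2005-12-24); then Reyes (2005-02-24).
Pereira, Marchetti, Yilmaz and Brennan all have total department service 8 years, so the next rule applies.
Among Pereira, Marchetti, Yilmaz and Brennan, by date of academy graduation (earlier first): Pereira (Jan 14, 2014) before Marchetti (Feb 1, 2020) before Yilmaz (Jan 24, 2021) before Brennan (Apr 25, 2023).
Order: Pereira, Marchetti, Yilmaz, Brennan, Reyes. So position 3.

3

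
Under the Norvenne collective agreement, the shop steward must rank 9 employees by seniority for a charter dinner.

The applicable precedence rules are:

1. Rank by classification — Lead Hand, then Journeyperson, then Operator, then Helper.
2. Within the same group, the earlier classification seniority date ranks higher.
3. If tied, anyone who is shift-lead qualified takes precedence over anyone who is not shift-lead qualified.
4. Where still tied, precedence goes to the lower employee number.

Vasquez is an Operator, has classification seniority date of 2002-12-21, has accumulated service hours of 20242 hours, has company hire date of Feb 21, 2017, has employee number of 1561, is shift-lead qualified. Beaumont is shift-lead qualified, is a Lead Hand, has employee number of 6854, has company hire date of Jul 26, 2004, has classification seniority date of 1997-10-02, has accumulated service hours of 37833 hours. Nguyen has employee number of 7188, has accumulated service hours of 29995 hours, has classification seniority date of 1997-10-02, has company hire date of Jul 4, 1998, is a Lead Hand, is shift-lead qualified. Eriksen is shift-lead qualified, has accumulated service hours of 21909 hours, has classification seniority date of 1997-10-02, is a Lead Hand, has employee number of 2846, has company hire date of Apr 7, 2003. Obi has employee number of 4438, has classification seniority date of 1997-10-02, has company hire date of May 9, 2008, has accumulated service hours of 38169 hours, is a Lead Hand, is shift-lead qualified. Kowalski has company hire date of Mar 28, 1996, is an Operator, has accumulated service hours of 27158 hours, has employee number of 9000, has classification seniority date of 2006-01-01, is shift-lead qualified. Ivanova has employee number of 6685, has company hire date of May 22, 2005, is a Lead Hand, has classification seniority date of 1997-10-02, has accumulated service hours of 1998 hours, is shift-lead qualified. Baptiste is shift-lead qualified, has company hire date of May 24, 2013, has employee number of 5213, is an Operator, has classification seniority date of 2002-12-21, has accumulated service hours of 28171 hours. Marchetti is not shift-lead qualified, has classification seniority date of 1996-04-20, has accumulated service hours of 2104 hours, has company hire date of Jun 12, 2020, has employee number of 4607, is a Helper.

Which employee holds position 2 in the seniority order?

By classification: Eriksen, Obi, Ivanova, Beaumont and Nguyen (Lead Hand); then Vasquez, Baptiste and Kowalski (Operator); then Marchetti (Helper).
Eriksen, Obi, Ivanova, Beaumont and Nguyen all have classification seniority date 1997-10-02, so the next rule applies.
Eriksen, Obi, Ivanova, Beaumont and Nguyen are each shift-lead qualified, so the next rule applies.
Among Eriksen, Obi, Ivanova, Beaumont and Nguyen, by employee number (lower first): Eriksen (2846) before Obi (4438) before Ivanova (6685) before Beaumont (6854) before Nguyen (7188).
Among Vasquez, Baptiste and Kowalski, by classification seniority date (earlier first): Vasquez and Baptiste (2002-12-21) before Kowalski (2006-01-01).
Vasquez and Baptiste are each shift-lead qualified, so the next rule applies.
Among Vasquez and Baptiste, by employee number (lower first): Vasquez (1561) before Baptiste (5213).
Order: Eriksen, Obi, Ivanova, Beaumont, Nguyen, Vasquez, Baptiste, Kowalski, Marchetti.

Obi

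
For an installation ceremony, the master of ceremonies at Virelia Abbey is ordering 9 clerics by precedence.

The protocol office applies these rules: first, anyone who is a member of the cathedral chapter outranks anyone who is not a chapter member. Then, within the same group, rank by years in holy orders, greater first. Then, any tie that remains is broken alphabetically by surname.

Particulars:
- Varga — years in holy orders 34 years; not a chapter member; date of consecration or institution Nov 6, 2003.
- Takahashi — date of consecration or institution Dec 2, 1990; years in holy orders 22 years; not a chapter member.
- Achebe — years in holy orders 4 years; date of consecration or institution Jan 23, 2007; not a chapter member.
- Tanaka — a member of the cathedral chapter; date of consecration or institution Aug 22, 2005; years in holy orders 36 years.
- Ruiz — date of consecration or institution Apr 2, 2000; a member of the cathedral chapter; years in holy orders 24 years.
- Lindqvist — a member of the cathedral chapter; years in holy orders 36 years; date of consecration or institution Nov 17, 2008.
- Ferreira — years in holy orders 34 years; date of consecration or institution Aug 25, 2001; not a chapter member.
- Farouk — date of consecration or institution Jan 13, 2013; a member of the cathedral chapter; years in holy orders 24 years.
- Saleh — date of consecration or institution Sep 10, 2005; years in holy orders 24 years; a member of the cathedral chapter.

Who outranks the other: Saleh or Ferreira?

Saleh

By the first rule: Lindqvist, Tanaka, Farouk, Ruiz and Saleh (each a member of the cathedral chapter); then Ferreira, Varga, Takahashi and Achebe (each not a chapter member).
Among Lindqvist, Tanaka, Farouk, Ruiz and Saleh, by years in holy orders (higher first): Lindqvist and Tanaka (36 years) before Farouk, Ruiz and Saleh (24 years).
Among Lindqvist and Tanaka, alphabetically by surname: Lindqvist before Tanaka.
Among Farouk, Ruiz and Saleh, alphabetically by surname: Farouk before Ruiz before Saleh.
Among Ferreira, Varga, Takahashi and Achebe, by years in holy orders (higher first): Ferreira and Varga (34 years) before Takahashi (22 years) before Achebe (4 years).
Among Ferreira and Varga, alphabetically by surname: Ferreira before Varga.
So Saleh takes precedence.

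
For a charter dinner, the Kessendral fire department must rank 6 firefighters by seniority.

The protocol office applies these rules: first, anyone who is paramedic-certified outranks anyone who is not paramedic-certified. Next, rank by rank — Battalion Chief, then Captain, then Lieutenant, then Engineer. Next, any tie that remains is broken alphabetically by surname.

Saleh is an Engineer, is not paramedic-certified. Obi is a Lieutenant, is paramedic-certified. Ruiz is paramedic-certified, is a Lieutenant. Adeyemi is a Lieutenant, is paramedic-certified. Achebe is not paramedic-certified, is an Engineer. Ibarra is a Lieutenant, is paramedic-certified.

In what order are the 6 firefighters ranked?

By the first rule: Adeyemi, Ibarra, Obi and Ruiz (each paramedic-certified); then Achebe and Saleh (both not paramedic-certified).
Adeyemi, Ibarra, Obi and Ruiz are each Lieutenant, so the next rule applies.
Among Adeyemi, Ibarra, Obi and Ruiz, alphabetically by surname: Adeyemi before Ibarra before Obi before Ruiz.
Achebe and Saleh are each Engineer, so the next rule applies.
Among Achebe and Saleh, alphabetically by surname: Achebe before Saleh.
Full order: Adeyemi, Ibarra, Obi, Ruiz, Achebe, Saleh.

Adeyemi, Ibarra, Obi, Ruiz, Achebe, Saleh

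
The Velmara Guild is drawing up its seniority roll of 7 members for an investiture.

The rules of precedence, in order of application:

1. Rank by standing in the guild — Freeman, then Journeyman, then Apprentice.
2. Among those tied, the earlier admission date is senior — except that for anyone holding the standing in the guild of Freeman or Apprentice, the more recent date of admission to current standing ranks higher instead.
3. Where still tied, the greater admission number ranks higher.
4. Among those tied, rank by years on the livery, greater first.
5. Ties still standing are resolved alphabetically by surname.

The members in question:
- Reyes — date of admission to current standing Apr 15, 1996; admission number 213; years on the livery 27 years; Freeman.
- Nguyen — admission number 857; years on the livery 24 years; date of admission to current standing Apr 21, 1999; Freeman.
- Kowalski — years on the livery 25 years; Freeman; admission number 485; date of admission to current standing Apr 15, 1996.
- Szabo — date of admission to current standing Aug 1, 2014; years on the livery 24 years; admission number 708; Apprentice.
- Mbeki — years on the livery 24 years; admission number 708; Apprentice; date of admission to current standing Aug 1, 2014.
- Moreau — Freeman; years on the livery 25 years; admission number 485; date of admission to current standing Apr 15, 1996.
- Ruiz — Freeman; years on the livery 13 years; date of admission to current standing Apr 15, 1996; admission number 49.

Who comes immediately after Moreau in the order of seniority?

Reyes

By standing in the guild: Nguyen, Kowalski, Moreau, Reyes and Ruiz (Freeman); then Mbeki and Szabo (Apprentice).
Among Nguyen, Kowalski, Moreau, Reyes and Ruiz, by date of admission to current standing (later first) (reversed rule for this group): Nguyen (Apr 21, 1999) before Kowalski, Moreau, Reyes and Ruiz (Apr 15, 1996).
Among Kowalski, Moreau, Reyes and Ruiz, by admission number (higher first): Kowalski and Moreau (485) before Reyes (213) before Ruiz (49).
Kowalski and Moreau both have years on the livery 25 years, so the next rule applies.
Among Kowalski and Moreau, alphabetically by surname: Kowalski before Moreau.
Mbeki and Szabo both have date of admission to current standing Aug 1, 2014, so the next rule applies.
Mbeki and Szabo both have admission number 708, so the next rule applies.
Mbeki and Szabo both have years on the livery 24 years, so the next rule applies.
Among Mbeki and Szabo, alphabetically by surname: Mbeki before Szabo.
Order: Nguyen, Kowalski, Moreau, Reyes, Ruiz, Mbeki, Szabo.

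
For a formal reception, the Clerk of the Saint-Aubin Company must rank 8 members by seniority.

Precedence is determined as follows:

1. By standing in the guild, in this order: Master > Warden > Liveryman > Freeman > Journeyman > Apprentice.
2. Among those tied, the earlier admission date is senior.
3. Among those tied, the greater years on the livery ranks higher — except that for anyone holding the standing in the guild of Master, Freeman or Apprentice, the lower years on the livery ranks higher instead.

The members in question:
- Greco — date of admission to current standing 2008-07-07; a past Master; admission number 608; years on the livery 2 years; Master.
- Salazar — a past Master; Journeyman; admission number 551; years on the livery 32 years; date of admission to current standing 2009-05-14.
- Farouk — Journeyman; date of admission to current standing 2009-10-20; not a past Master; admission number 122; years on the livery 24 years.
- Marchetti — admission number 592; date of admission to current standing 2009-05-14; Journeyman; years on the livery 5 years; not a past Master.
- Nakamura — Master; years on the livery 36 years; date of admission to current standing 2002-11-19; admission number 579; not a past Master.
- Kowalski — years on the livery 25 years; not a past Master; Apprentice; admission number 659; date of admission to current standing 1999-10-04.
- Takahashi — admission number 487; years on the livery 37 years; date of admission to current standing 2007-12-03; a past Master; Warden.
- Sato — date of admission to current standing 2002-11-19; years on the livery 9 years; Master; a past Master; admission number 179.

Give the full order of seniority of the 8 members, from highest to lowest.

Sato, Nakamura, Greco, Takahashi, Salazar, Marchetti, Farouk, Kowalski

By standing in the guild: Sato, Nakamura and Greco (Master); then Takahashi (Warden); then Salazar, Marchetti and Farouk (Journeyman); then Kowalski (Apprentice).
Among Sato, Nakamura and Greco, by date of admission to current standing (earlier first): Sato and Nakamura (2002-11-19) before Greco (2008-07-07).
Among Sato and Nakamura, by years on the livery (lower first) (reversed rule for this group): Sato (9 years) before Nakamura (36 years).
Among Salazar, Marchetti and Farouk, by date of admission to current standing (earlier first): Salazar and Marchetti (2009-05-14) before Farouk (2009-10-20).
Among Salazar and Marchetti, by years on the livery (higher first): Salazar (32 years) before Marchetti (5 years).
Full order: Sato, Nakamura, Greco, Takahashi, Salazar, Marchetti, Farouk, Kowalski.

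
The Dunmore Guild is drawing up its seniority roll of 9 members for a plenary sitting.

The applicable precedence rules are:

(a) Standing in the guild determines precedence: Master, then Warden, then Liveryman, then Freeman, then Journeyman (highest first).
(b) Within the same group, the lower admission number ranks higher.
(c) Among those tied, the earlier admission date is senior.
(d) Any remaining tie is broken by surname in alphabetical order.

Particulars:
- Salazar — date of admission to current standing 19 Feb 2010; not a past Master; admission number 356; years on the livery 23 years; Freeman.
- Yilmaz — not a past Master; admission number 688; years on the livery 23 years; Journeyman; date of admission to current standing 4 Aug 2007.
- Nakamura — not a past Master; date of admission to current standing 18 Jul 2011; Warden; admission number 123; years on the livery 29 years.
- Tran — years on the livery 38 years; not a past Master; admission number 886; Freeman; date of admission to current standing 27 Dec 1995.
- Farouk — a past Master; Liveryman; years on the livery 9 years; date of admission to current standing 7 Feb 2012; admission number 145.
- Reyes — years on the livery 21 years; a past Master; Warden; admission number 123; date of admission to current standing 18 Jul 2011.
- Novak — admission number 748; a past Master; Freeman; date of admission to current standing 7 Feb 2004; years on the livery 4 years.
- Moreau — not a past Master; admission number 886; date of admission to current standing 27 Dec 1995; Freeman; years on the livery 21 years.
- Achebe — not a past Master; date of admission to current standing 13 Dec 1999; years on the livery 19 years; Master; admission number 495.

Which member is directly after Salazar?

By standing in the guild: Achebe (Master); then Nakamura and Reyes (Warden); then Farouk (Liveryman); then Salazar, Novak, Moreau and Tran (Freeman); then Yilmaz (Journeyman).
Nakamura and Reyes both have admission number 123, so the next rule applies.
Nakamura and Reyes both have date of admission to current standing 18 Jul 2011, so the next rule applies.
Among Nakamura and Reyes, alphabetically by surname: Nakamura before Reyes.
Among Salazar, Novak, Moreau and Tran, by admission number (lower first): Salazar (356) before Novak (748) before Moreau and Tran (886).
Moreau and Tran both have date of admission to current standing 27 Dec 1995, so the next rule applies.
Among Moreau and Tran, alphabetically by surname: Moreau before Tran.
Order: Achebe, Nakamura, Reyes, Farouk, Salazar, Novak, Moreau, Tran, Yilmaz.

Novak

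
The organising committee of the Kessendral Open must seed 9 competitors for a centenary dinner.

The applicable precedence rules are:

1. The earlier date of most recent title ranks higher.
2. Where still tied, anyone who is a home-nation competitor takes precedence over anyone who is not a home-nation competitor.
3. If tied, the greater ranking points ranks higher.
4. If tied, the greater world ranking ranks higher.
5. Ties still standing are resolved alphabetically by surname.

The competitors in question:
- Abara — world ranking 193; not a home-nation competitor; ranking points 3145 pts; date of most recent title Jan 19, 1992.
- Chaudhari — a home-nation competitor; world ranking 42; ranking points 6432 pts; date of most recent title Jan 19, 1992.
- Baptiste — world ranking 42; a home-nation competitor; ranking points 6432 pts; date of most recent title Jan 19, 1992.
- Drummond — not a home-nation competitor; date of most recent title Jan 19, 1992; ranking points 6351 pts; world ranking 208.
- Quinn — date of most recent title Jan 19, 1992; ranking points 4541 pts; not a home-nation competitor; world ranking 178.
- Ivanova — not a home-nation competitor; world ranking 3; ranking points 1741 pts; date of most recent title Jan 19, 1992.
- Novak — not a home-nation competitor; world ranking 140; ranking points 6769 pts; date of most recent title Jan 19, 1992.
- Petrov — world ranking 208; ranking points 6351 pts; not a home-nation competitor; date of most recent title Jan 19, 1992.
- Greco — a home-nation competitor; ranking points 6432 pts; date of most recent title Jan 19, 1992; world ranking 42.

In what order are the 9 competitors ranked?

By date of most recent title (earlier first): Baptiste, Chaudhari, Greco, Novak, Drummond, Petrov, Quinn, Abara and Ivanova (each Jan 19, 1992).
Among Baptiste, Chaudhari, Greco, Novak, Drummond, Petrov, Quinn, Abara and Ivanova, a home-nation competitor before not a home-nation competitor: Baptiste, Chaudhari and Greco (a home-nation competitor) before Novak, Drummond, Petrov, Quinn, Abara and Ivanova (not a home-nation competitor).
Baptiste, Chaudhari and Greco all have ranking points 6432 pts, so the next rule applies.
Baptiste, Chaudhari and Greco all have world ranking 42, so the next rule applies.
Among Baptiste, Chaudhari and Greco, alphabetically by surname: Baptiste before Chaudhari before Greco.
Among Novak, Drummond, Petrov, Quinn, Abara and Ivanova, by ranking points (higher first): Novak (6769 pts) before Drummond and Petrov (6351 pts) before Quinn (4541 pts) before Abara (3145 pts) before Ivanova (1741 pts).
Drummond and Petrov both have world ranking 208, so the next rule applies.
Among Drummond and Petrov, alphabetically by surname: Drummond before Petrov.
Full order: Baptiste, Chaudhari, Greco, Novak, Drummond, Petrov, Quinn, Abara, Ivanova.

Baptiste, Chaudhari, Greco, Novak, Drummond, Petrov, Quinn, Abara, Ivanova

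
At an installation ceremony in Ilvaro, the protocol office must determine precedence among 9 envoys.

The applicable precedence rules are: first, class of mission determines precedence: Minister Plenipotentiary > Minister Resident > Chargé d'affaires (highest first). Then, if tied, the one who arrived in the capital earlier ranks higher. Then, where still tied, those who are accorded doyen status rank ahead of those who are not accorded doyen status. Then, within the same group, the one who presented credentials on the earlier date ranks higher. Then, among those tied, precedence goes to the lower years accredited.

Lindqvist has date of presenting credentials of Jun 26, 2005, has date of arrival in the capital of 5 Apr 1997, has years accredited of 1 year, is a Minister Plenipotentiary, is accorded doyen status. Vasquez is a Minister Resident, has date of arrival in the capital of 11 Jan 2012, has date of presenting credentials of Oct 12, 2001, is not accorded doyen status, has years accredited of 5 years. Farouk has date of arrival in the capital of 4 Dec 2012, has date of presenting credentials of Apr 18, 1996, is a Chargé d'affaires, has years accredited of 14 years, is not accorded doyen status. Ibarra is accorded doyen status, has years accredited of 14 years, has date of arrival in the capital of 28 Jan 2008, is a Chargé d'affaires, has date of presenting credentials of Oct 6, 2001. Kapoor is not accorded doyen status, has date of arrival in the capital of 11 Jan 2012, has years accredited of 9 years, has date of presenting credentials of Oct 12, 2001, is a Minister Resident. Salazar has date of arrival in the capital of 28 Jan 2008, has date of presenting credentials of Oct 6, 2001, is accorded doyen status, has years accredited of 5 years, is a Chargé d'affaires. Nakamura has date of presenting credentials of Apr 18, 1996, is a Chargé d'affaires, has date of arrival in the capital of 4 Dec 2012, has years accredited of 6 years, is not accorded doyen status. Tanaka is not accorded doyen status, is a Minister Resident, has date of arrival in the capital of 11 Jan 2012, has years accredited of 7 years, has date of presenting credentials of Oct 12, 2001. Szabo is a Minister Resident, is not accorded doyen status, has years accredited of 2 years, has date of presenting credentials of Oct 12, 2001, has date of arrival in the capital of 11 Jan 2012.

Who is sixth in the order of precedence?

By class of mission: Lindqvist (Minister Plenipotentiary); then Szabo, Vasquez, Tanaka and Kapoor (Minister Resident); then Salazar, Ibarra, Nakamura and Farouk (Chargé d'affaires).
Szabo, Vasquez, Tanaka and Kapoor all have date of arrival in the capital 11 Jan 2012, so the next rule applies.
Szabo, Vasquez, Tanaka and Kapoor are each not accorded doyen status, so the next rule applies.
Szabo, Vasquez, Tanaka and Kapoor all have date of presenting credentials Oct 12, 2001, so the next rule applies.
Among Szabo, Vasquez, Tanaka and Kapoor, by years accredited (lower first): Szabo (2 years) before Vasquez (5 years) before Tanaka (7 years) before Kapoor (9 years).
Among Salazar, Ibarra, Nakamura and Farouk, by date of arrival in the capital (earlier first): Salazar and Ibarra (28 Jan 2008) before Nakamura and Farouk (4 Dec 2012).
Salazar and Ibarra are each accorded doyen status, so the next rule applies.
Salazar and Ibarra both have date of presenting credentials Oct 6, 2001, so the next rule applies.
Among Salazar and Ibarra, by years accredited (lower first): Salazar (5 years) before Ibarra (14 years).
Nakamura and Farouk are each not accorded doyen status, so the next rule applies.
Nakamura and Farouk both have date of presenting credentials Apr 18, 1996, so the next rule applies.
Among Nakamura and Farouk, by years accredited (lower first): Nakamura (6 years) before Farouk (14 years).
Order: Lindqvist, Szabo, Vasquez, Tanaka, Kapoor, Salazar, Ibarra, Nakamura, Farouk.

Salazar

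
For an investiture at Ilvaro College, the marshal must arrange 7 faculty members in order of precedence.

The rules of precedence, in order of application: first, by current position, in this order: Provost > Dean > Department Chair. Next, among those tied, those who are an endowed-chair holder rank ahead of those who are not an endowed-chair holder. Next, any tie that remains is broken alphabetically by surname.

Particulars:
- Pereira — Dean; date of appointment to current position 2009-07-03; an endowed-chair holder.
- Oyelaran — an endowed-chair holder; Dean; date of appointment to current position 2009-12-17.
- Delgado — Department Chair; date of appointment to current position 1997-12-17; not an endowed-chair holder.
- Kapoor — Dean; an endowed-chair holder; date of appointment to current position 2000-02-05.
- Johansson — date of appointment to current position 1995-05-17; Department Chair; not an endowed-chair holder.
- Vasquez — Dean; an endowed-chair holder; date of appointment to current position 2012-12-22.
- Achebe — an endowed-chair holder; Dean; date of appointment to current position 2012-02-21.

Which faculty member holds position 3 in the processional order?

By current position: Achebe, Kapoor, Oyelaran, Pereira and Vasquez (Dean); then Delgado and Johansson (Department Chair).
Achebe, Kapoor, Oyelaran, Pereira and Vasquez are each an endowed-chair holder, so the next rule applies.
Among Achebe, Kapoor, Oyelaran, Pereira and Vasquez, alphabetically by surname: Achebe before Kapoor before Oyelaran before Pereira before Vasquez.
Delgado and Johansson are each not an endowed-chair holder, so the next rule applies.
Among Delgado and Johansson, alphabetically by surname: Delgado before Johansson.
Order: Achebe, Kapoor, Oyelaran, Pereira, Vasquez, Delgado, Johansson.

Oyelaran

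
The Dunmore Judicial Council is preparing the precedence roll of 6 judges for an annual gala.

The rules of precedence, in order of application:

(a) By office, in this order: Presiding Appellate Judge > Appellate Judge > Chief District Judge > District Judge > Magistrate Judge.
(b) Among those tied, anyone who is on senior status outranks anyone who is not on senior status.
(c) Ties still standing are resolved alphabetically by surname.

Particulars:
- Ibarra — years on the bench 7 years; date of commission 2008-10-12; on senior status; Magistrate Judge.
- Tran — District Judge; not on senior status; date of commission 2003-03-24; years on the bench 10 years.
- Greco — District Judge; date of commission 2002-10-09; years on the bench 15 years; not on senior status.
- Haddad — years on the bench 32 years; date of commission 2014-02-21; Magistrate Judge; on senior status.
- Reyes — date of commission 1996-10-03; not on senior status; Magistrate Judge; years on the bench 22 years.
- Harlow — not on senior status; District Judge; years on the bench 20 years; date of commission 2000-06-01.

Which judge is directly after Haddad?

By office: Greco, Harlow and Tran (District Judge); then Haddad, Ibarra and Reyes (Magistrate Judge).
Greco, Harlow and Tran are each not on senior status, so the next rule applies.
Among Greco, Harlow and Tran, alphabetically by surname: Greco before Harlow before Tran.
Among Haddad, Ibarra and Reyes, on senior status before not on senior status: Haddad and Ibarra (on senior status) before Reyes (not on senior status).
Among Haddad and Ibarra, alphabetically by surname: Haddad before Ibarra.
Order: Greco, Harlow, Tran, Haddad, Ibarra, Reyes.

Ibarra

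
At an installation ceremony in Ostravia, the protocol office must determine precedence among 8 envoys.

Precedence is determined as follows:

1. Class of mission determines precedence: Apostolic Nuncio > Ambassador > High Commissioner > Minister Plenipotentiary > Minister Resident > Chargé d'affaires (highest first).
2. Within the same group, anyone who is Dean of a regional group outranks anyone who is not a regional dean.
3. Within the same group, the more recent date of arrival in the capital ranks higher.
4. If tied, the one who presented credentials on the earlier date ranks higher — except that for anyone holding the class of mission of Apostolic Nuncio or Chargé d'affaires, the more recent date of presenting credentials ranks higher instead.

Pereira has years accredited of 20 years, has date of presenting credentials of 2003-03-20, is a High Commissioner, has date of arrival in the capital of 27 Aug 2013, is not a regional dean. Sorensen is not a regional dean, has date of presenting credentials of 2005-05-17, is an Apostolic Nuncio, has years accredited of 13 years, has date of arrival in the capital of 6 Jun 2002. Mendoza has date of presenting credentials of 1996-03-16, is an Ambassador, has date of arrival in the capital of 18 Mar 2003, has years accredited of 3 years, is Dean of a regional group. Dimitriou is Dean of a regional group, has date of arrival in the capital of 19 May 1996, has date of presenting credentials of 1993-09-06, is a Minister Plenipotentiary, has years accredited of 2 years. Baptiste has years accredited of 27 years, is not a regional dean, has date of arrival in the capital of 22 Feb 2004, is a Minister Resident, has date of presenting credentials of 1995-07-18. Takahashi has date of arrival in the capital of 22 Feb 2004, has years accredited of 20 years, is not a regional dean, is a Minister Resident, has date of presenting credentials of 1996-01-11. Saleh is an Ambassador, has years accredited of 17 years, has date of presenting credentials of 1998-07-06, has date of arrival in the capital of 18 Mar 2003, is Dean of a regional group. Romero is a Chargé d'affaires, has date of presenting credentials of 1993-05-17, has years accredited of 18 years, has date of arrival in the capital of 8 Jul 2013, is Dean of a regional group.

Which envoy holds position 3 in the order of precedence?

By class of mission: Sorensen (Apostolic Nuncio); then Mendoza and Saleh (Ambassador); then Pereira (High Commissioner); then Dimitriou (Minister Plenipotentiary); then Baptiste and Takahashi (Minister Resident); then Romero (Chargé d'affaires).
Mendoza and Saleh are each Dean of a regional group, so the next rule applies.
Mendoza and Saleh both have date of arrival in the capital 18 Mar 2003, so the next rule applies.
Among Mendoza and Saleh, by date of presenting credentials (earlier first): Mendoza (1996-03-16) before Saleh (1998-07-06).
Baptiste and Takahashi are each not a regional dean, so the next rule applies.
Baptiste and Takahashi both have date of arrival in the capital 22 Feb 2004, so the next rule applies.
Among Baptiste and Takahashi, by date of presenting credentials (earlier first): Baptiste (1995-07-18) before Takahashi (1996-01-11).
Order: Sorensen, Mendoza, Saleh, Pereira, Dimitriou, Baptiste, Takahashi, Romero.

Saleh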